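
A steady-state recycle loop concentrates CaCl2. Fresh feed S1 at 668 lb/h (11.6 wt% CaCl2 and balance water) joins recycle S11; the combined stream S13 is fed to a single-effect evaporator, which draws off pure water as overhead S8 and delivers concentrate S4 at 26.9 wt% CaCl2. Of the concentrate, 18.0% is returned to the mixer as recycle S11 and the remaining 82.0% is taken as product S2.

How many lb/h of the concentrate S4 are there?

Overall CaCl2 balance (none leaves overhead): CaCl2 in fresh feed = CaCl2 in product, i.e. 668×0.116 = (1−0.180)·S4·0.269.
S4 = 77.488/(0.269×0.820) = 351.29 lb/h.

351.3 lb/h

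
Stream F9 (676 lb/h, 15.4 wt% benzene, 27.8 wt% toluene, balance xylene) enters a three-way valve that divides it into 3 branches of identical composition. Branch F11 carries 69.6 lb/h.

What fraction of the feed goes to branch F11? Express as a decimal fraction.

Fraction to F11 = 69.6/676 = 0.1030.

0.103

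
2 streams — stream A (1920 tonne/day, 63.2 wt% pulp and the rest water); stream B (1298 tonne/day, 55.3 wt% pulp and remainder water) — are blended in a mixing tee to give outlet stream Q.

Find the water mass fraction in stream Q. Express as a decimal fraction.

0.400

Total flow out = 1920 + 1298 = 3218 tonne/day.
water in = 1920×0.368 + 1298×0.447 = 1286.8 tonne/day.
water mass fraction in Q = 1286.8/3218 = 0.400.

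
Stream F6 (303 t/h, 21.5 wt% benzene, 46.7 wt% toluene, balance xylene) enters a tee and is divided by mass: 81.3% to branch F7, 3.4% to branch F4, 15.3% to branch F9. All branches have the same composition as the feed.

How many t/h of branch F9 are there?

46.36 t/h

Branch F9 flow = 0.153×303 = 46.359 t/h.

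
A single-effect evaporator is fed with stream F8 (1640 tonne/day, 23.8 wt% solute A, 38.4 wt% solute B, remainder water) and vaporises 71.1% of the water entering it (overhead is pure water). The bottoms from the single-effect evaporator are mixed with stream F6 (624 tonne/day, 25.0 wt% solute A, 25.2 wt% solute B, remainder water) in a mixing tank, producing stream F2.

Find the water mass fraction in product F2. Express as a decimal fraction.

Vapour removed = 0.711×0.378×1640 = 440.76 tonne/day; concentrate = 1199.2 tonne/day.
water reaching the mixer = 179.16 (from concentrate) + 624×0.498 = 489.91 tonne/day.
Product flow = 1199.2 + 624 = 1823.2 tonne/day; water fraction = 0.2687.

0.2687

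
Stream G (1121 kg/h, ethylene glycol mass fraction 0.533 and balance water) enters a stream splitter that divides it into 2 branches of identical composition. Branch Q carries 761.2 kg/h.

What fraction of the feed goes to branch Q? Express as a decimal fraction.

Fraction to Q = 761.2/1121 = 0.6790.

0.679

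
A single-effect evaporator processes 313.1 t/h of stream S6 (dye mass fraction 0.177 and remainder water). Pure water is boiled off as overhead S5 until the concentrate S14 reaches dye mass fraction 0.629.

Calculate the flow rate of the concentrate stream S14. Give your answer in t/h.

88.11 t/h

dye is conserved: 313.1×0.177 = 55.419 t/h all reports to the concentrate.
Concentrate = 55.419/(target fraction) = 88.106 t/h.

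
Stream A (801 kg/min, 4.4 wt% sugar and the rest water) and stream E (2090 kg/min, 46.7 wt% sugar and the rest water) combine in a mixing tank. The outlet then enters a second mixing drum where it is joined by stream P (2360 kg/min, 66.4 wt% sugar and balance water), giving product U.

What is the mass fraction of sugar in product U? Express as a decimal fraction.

Overall, product flow = 5251 kg/min.
sugar in = 801×0.044 + 2090×0.467 + 2360×0.664 = 2578.3 kg/min.
sugar fraction in U = 0.491.

0.491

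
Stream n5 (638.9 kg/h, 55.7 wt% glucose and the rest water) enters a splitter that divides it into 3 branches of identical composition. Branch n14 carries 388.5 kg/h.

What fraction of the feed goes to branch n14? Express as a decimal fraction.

Fraction to n14 = 388.5/638.9 = 0.6081.

0.608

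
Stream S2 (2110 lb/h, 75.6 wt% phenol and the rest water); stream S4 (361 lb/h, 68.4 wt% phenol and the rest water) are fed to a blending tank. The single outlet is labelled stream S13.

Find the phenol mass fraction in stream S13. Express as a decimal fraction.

Total flow out = 2110 + 361 = 2471 lb/h.
phenol in = 2110×0.756 + 361×0.684 = 1842.1 lb/h.
phenol mass fraction in S13 = 1842.1/2471 = 0.745.

0.745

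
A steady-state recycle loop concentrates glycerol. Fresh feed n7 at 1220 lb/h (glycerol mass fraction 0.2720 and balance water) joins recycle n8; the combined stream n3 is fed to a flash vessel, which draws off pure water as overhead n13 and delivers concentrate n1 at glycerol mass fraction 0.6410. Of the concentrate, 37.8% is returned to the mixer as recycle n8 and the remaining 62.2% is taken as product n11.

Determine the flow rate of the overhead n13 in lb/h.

702.3 lb/h

Overall glycerol balance (none leaves overhead): glycerol in fresh feed = glycerol in product, i.e. 1220×0.272 = (1−0.378)·n1·0.641.
n1 = 331.84/(0.641×0.622) = 832.3 lb/h.
Recycle n8 = 0.378×832.3 = 314.61 lb/h.
Combined feed n3 = 1220 + 314.61 = 1534.6 lb/h.
Overhead n13 = n3 − n1 = 1534.6 − 832.3 = 702.31 lb/h.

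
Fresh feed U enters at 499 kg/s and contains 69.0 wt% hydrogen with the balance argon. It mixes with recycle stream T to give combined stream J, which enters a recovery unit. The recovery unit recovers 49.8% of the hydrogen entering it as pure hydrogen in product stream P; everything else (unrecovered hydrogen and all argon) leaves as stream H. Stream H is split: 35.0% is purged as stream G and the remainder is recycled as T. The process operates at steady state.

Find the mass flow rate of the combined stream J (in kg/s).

argon enters only via U and leaves only via the purge: 499×0.310 = 0.350×(argon in H), and the recovery unit passes all argon, so argon in J = argon in H = 441.97 kg/s.
hydrogen in J: m_A = 499×0.690 + (1−0.350)·(1−0.498)·m_A, so m_A = 344.31/0.6737 = 511.07 kg/s.
J = 511.07 + 441.97 = 953.04 kg/s.

953 kg/s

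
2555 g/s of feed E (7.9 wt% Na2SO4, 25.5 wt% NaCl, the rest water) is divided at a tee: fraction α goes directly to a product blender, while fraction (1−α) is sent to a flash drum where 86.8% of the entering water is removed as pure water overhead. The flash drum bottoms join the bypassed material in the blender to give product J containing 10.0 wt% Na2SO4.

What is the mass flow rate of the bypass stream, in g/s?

All 2555×0.079 = 201.84 g/s of Na2SO4 reaches J, so J = 201.84/0.100 = 2018.4 g/s and vapour = 536.55 g/s.
The evaporator receives (1−α)·2555 of feed at 0.666 water and removes 0.868 of that water:
0.868×0.666×(1−α)×2555 = 536.55
(1−α) = 536.55/1477 = 0.3633;  α = 0.6367.
Bypass flow = 0.6367×2555 = 1626.9 g/s.

1627 g/s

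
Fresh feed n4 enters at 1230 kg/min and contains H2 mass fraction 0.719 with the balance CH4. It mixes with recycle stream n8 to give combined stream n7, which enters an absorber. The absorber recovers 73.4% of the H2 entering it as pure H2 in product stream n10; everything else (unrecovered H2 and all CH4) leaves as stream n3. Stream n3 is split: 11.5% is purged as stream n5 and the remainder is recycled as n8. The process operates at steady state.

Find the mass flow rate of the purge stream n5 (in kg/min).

CH4 enters only via n4 and leaves only via the purge: 1230×0.281 = 0.115×(CH4 in n3), and the absorber passes all CH4, so CH4 in n7 = CH4 in n3 = 3005.5 kg/min.
H2 in n7: m_A = 1230×0.719 + (1−0.115)·(1−0.734)·m_A, so m_A = 884.37/0.7646 = 1156.7 kg/min.
n3 = (1−0.734)×1156.7 + 3005.5 = 3313.1 kg/min.
Purge n5 = 0.115×3313.1 = 381.01 kg/min.

381 kg/min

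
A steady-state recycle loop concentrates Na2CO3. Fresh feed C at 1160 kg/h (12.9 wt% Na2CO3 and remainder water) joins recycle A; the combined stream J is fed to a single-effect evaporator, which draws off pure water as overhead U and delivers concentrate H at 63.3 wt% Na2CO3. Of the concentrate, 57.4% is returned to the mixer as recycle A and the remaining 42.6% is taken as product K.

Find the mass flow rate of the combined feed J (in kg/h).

1479 kg/h

Overall Na2CO3 balance (none leaves overhead): Na2CO3 in fresh feed = Na2CO3 in product, i.e. 1160×0.129 = (1−0.574)·H·0.633.
H = 149.64/(0.633×0.426) = 554.93 kg/h.
Recycle A = 0.574×554.93 = 318.53 kg/h.
Combined feed J = 1160 + 318.53 = 1478.5 kg/h.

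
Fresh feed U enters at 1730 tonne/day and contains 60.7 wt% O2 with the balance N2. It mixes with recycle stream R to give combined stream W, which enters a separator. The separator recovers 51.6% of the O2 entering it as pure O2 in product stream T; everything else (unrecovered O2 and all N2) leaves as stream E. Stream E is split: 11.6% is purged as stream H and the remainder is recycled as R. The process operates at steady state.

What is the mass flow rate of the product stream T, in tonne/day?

O2 in W: m_A = 1730×0.607 + (1−0.116)·(1−0.516)·m_A, so m_A = 1050.1/0.5721 = 1835.4 tonne/day.
Product T = 0.516×1835.4 = 947.06 tonne/day.

947.1 tonne/day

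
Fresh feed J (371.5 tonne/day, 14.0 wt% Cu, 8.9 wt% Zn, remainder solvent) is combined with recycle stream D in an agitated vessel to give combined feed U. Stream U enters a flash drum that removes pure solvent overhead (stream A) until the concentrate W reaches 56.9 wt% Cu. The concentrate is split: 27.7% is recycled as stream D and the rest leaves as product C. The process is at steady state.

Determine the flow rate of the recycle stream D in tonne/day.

Overall Cu balance (none leaves overhead): Cu in fresh feed = Cu in product, i.e. 371.5×0.140 = (1−0.277)·W·0.569.
W = 52.01/(0.569×0.723) = 126.43 tonne/day.
Recycle D = 0.277×126.43 = 35.02 tonne/day.

35.02 tonne/day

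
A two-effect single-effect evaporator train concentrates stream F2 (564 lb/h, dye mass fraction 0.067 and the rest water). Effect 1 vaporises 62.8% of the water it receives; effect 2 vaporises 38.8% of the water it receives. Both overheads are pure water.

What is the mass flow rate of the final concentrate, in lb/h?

157.6 lb/h

water in feed = 564×0.933 = 526.21 lb/h.
After stage 1: water left = (1−0.628)×526.21 = 195.75; stream total = 233.54 lb/h.
After stage 2: water left = (1−0.388)×195.75 = 119.8; final concentrate = 157.59 lb/h.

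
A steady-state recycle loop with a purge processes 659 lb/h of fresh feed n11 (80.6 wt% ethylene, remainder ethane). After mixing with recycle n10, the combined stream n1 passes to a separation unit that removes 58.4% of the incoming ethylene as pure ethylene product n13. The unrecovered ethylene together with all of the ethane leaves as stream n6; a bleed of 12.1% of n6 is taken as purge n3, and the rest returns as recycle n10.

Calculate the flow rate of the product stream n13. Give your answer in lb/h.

ethylene in n1: m_A = 659×0.806 + (1−0.121)·(1−0.584)·m_A, so m_A = 531.15/0.6343 = 837.34 lb/h.
Product n13 = 0.584×837.34 = 489.01 lb/h.

489 lb/h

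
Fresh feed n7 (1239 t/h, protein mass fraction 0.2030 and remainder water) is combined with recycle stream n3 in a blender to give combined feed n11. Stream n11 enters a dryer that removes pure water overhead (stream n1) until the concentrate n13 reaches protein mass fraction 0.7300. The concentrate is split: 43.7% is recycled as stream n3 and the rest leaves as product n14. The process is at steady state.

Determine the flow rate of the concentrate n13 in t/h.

612 t/h

Overall protein balance (none leaves overhead): protein in fresh feed = protein in product, i.e. 1239×0.203 = (1−0.437)·n13·0.730.
n13 = 251.52/(0.730×0.563) = 611.98 t/h.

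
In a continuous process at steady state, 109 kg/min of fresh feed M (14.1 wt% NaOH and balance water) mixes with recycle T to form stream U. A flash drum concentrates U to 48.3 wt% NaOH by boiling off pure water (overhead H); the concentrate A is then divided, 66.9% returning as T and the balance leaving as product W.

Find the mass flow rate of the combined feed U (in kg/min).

173.3 kg/min

Overall NaOH balance (none leaves overhead): NaOH in fresh feed = NaOH in product, i.e. 109×0.141 = (1−0.669)·A·0.483.
A = 15.369/(0.483×0.331) = 96.133 kg/min.
Recycle T = 0.669×96.133 = 64.313 kg/min.
Combined feed U = 109 + 64.313 = 173.31 kg/min.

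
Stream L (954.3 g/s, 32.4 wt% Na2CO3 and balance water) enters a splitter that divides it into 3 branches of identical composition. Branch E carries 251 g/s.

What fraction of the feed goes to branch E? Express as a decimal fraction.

Fraction to E = 251/954.3 = 0.2630.

0.263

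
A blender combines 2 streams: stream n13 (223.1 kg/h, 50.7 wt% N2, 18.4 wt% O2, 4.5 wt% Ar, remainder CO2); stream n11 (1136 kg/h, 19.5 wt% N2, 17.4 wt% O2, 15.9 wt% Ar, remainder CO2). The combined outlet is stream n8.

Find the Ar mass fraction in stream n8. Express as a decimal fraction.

Total flow out = 223.1 + 1136 = 1359.1 kg/h.
Ar in = 223.1×0.045 + 1136×0.159 = 190.66 kg/h.
Ar mass fraction in n8 = 190.66/1359.1 = 0.1403.

0.1403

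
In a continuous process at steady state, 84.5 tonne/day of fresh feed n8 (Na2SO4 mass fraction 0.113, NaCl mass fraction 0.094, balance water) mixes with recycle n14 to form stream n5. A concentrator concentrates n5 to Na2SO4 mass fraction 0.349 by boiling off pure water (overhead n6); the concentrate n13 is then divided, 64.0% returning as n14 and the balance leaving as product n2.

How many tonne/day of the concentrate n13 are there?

Overall Na2SO4 balance (none leaves overhead): Na2SO4 in fresh feed = Na2SO4 in product, i.e. 84.5×0.113 = (1−0.640)·n13·0.349.
n13 = 9.5485/(0.349×0.360) = 75.999 tonne/day.

76 tonne/day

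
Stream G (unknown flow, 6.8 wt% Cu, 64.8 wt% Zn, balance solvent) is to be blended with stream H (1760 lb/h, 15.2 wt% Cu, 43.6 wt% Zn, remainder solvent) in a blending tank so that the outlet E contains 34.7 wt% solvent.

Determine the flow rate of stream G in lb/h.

1816 lb/h

Let G be the unknown flow. Total out = 1760 + G.
solvent balance: 725.12 + 0.284·G = 0.347·(1760 + G)
(0.284 − 0.347)·G = 0.347×1760 − 725.12 = -114.4
G = -114.4 / -0.063 = 1815.9 lb/h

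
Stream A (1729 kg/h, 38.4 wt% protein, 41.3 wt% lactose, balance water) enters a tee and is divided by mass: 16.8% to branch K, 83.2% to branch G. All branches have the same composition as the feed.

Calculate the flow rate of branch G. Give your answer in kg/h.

Branch G flow = 0.832×1729 = 1438.5 kg/h.

1439 kg/h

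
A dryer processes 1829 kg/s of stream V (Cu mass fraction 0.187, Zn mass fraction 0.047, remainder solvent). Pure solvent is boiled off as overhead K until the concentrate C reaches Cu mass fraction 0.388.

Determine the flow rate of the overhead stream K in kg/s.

947.5 kg/s

Cu is conserved: 1829×0.187 = 342.02 kg/s all reports to the concentrate.
Concentrate = 342.02/(target fraction) = 881.5 kg/s.
Overhead = 1829 − 881.5 = 947.5 kg/s.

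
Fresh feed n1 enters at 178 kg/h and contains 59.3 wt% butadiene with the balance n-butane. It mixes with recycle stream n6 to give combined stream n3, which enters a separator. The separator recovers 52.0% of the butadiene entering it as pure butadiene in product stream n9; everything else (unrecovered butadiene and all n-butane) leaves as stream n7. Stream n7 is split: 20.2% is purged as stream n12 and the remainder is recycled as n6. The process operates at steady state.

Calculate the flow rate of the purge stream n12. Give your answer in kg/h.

89.03 kg/h

n-butane enters only via n1 and leaves only via the purge: 178×0.407 = 0.202×(n-butane in n7), and the separator passes all n-butane, so n-butane in n3 = n-butane in n7 = 358.64 kg/h.
butadiene in n3: m_A = 178×0.593 + (1−0.202)·(1−0.520)·m_A, so m_A = 105.55/0.6170 = 171.09 kg/h.
n7 = (1−0.520)×171.09 + 358.64 = 440.77 kg/h.
Purge n12 = 0.202×440.77 = 89.035 kg/h.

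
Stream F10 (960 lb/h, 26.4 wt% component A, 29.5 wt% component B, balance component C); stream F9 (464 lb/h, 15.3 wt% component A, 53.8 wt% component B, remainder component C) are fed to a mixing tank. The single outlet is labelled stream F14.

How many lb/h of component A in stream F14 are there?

324.4 lb/h

component A out = component A in = 960×0.264 + 464×0.153 = 324.43 lb/h.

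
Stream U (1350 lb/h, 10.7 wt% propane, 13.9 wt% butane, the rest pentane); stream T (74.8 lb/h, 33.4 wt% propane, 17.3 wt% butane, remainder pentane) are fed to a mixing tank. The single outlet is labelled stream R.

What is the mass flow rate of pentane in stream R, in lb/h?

pentane out = pentane in = 1350×0.754 + 74.8×0.493 = 1054.8 lb/h.

1055 lb/h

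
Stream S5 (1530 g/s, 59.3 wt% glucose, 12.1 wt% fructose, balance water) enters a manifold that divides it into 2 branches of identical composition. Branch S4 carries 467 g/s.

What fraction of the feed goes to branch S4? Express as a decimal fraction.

0.305

Fraction to S4 = 467/1530 = 0.3052.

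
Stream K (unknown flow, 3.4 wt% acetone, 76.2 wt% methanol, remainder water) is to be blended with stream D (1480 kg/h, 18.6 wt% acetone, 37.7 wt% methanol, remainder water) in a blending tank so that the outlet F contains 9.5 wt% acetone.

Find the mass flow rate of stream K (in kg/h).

2208 kg/h

Let K be the unknown flow. Total out = 1480 + K.
acetone balance: 275.28 + 0.034·K = 0.095·(1480 + K)
(0.034 − 0.095)·K = 0.095×1480 − 275.28 = -134.68
K = -134.68 / -0.061 = 2207.9 kg/h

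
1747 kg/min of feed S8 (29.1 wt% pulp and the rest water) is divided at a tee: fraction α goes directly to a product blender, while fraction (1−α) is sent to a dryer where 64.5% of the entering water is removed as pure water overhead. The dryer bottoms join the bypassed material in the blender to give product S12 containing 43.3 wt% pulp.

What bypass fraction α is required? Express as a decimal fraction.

0.283

All 1747×0.291 = 508.38 kg/min of pulp reaches S12, so S12 = 508.38/0.433 = 1174.1 kg/min and vapour = 572.92 kg/min.
The evaporator receives (1−α)·1747 of feed at 0.709 water and removes 0.645 of that water:
0.645×0.709×(1−α)×1747 = 572.92
(1−α) = 572.92/798.91 = 0.7171;  α = 0.2829.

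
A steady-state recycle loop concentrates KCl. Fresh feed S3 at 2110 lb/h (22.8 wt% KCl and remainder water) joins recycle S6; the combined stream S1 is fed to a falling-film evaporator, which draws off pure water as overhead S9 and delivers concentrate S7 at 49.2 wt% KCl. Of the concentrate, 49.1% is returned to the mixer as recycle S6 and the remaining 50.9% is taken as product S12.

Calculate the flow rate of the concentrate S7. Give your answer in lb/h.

Overall KCl balance (none leaves overhead): KCl in fresh feed = KCl in product, i.e. 2110×0.228 = (1−0.491)·S7·0.492.
S7 = 481.08/(0.492×0.509) = 1921 lb/h.

1921 lb/h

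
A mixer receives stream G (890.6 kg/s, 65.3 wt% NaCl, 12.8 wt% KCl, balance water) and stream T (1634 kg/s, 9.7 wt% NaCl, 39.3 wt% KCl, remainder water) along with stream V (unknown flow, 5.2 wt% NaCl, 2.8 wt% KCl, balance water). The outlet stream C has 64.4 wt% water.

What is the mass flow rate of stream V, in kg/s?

Let V be the unknown flow. Total out = 2524.6 + V.
water balance: 1028.4 + 0.920·V = 0.644·(2524.6 + V)
(0.920 − 0.644)·V = 0.644×2524.6 − 1028.4 = 597.46
V = 597.46 / 0.276 = 2164.7 kg/s

2165 kg/s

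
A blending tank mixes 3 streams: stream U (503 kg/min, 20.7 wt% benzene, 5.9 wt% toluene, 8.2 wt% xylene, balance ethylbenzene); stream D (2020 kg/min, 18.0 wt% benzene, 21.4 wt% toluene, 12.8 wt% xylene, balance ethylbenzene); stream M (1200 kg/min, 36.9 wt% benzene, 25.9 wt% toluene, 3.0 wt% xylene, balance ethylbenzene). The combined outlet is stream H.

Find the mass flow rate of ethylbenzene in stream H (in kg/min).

ethylbenzene out = ethylbenzene in = 503×0.652 + 2020×0.478 + 1200×0.342 = 1703.9 kg/min.

1704 kg/min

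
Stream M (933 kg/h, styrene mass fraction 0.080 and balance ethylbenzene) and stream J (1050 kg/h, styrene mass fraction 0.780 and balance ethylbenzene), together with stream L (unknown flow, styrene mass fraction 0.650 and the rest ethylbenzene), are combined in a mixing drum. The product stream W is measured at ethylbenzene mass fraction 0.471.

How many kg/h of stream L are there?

1284 kg/h

Let L be the unknown flow. Total out = 1983 + L.
ethylbenzene balance: 1089.4 + 0.350·L = 0.471·(1983 + L)
(0.350 − 0.471)·L = 0.471×1983 − 1089.4 = -155.37
L = -155.37 / -0.121 = 1284 kg/h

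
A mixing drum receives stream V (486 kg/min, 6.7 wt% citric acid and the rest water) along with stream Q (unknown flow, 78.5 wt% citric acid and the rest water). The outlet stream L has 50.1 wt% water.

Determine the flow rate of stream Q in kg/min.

734.1 kg/min

Let Q be the unknown flow. Total out = 486 + Q.
water balance: 453.44 + 0.215·Q = 0.501·(486 + Q)
(0.215 − 0.501)·Q = 0.501×486 − 453.44 = -209.95
Q = -209.95 / -0.286 = 734.1 kg/min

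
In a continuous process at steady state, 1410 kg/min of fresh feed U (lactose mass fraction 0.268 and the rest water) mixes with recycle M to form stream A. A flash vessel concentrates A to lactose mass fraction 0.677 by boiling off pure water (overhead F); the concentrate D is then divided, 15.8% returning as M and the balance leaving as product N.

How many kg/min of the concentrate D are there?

Overall lactose balance (none leaves overhead): lactose in fresh feed = lactose in product, i.e. 1410×0.268 = (1−0.158)·D·0.677.
D = 377.88/(0.677×0.842) = 662.91 kg/min.

662.9 kg/min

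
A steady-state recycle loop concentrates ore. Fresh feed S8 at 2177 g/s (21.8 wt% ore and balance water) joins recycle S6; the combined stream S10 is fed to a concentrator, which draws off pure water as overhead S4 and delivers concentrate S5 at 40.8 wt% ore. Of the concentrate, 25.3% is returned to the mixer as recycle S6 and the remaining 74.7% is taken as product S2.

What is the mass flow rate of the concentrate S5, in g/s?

Overall ore balance (none leaves overhead): ore in fresh feed = ore in product, i.e. 2177×0.218 = (1−0.253)·S5·0.408.
S5 = 474.59/(0.408×0.747) = 1557.2 g/s.

1557 g/s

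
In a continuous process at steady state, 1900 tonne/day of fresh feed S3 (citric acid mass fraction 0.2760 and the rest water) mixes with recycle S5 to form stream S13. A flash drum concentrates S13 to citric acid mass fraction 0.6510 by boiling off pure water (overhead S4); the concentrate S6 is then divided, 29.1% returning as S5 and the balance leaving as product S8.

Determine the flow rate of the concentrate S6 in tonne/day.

1136 tonne/day

Overall citric acid balance (none leaves overhead): citric acid in fresh feed = citric acid in product, i.e. 1900×0.276 = (1−0.291)·S6·0.651.
S6 = 524.4/(0.651×0.709) = 1136.1 tonne/day.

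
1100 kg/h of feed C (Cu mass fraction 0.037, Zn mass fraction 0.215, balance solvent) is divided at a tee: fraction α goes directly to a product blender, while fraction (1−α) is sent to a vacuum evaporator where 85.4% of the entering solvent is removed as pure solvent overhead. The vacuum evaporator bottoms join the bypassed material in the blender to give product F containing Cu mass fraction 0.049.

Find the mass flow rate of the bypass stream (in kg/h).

All 1100×0.037 = 40.7 kg/h of Cu reaches F, so F = 40.7/0.049 = 830.61 kg/h and vapour = 269.39 kg/h.
The evaporator receives (1−α)·1100 of feed at 0.748 solvent and removes 0.854 of that solvent:
0.854×0.748×(1−α)×1100 = 269.39
(1−α) = 269.39/702.67 = 0.3834;  α = 0.6166.
Bypass flow = 0.6166×1100 = 678.29 kg/h.

678.3 kg/h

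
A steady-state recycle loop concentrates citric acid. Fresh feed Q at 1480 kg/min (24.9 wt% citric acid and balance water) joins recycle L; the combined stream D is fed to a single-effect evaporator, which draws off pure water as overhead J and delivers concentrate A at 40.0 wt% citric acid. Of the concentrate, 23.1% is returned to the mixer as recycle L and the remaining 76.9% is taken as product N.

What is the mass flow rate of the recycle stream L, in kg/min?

Overall citric acid balance (none leaves overhead): citric acid in fresh feed = citric acid in product, i.e. 1480×0.249 = (1−0.231)·A·0.400.
A = 368.52/(0.400×0.769) = 1198 kg/min.
Recycle L = 0.231×1198 = 276.75 kg/min.

276.7 kg/min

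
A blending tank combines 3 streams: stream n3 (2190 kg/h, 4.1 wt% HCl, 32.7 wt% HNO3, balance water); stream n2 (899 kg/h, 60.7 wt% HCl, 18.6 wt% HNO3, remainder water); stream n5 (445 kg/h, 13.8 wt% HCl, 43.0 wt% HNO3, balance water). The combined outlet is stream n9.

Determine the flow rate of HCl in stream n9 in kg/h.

HCl out = HCl in = 2190×0.041 + 899×0.607 + 445×0.138 = 696.89 kg/h.

696.9 kg/h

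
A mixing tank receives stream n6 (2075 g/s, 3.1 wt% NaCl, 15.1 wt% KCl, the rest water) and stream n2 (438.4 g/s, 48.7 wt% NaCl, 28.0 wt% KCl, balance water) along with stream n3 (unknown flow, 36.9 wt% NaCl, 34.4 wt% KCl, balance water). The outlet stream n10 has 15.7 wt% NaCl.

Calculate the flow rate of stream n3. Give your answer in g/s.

550.8 g/s

Let n3 be the unknown flow. Total out = 2513.4 + n3.
NaCl balance: 277.83 + 0.369·n3 = 0.157·(2513.4 + n3)
(0.369 − 0.157)·n3 = 0.157×2513.4 − 277.83 = 116.78
n3 = 116.78 / 0.212 = 550.84 g/s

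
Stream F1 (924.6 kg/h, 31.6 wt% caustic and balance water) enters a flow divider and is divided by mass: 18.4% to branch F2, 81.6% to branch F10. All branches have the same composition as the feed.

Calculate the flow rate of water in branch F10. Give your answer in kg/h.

Branch F10 total = 0.816×924.6 = 754.47 kg/h.
water in F10 = 0.684×754.47 = 516.06 kg/h.

516.1 kg/h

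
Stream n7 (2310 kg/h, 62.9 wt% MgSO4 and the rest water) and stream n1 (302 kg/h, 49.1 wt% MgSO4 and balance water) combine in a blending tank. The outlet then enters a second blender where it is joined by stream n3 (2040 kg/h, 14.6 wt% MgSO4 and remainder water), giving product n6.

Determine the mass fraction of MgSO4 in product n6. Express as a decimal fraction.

Overall, product flow = 4652 kg/h.
MgSO4 in = 2310×0.629 + 302×0.491 + 2040×0.146 = 1899.1 kg/h.
MgSO4 fraction in n6 = 0.408.

0.408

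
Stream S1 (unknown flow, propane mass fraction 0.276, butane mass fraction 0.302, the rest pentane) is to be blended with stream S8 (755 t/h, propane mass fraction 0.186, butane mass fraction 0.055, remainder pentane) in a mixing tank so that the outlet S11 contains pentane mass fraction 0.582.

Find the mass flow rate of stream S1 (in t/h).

835.2 t/h

Let S1 be the unknown flow. Total out = 755 + S1.
pentane balance: 573.04 + 0.422·S1 = 0.582·(755 + S1)
(0.422 − 0.582)·S1 = 0.582×755 − 573.04 = -133.63
S1 = -133.63 / -0.160 = 835.22 t/h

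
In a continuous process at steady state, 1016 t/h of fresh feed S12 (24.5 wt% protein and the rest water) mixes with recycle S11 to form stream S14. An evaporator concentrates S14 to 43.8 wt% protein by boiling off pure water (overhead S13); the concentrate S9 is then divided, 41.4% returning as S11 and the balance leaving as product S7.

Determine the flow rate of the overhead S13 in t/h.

447.7 t/h

Overall protein balance (none leaves overhead): protein in fresh feed = protein in product, i.e. 1016×0.245 = (1−0.414)·S9·0.438.
S9 = 248.92/(0.438×0.586) = 969.81 t/h.
Recycle S11 = 0.414×969.81 = 401.5 t/h.
Combined feed S14 = 1016 + 401.5 = 1417.5 t/h.
Overhead S13 = S14 − S9 = 1417.5 − 969.81 = 447.69 t/h.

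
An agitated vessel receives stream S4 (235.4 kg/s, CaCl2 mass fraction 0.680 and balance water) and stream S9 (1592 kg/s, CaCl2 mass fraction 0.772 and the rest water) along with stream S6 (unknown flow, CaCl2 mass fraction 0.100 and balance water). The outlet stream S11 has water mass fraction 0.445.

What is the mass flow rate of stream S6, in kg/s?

Let S6 be the unknown flow. Total out = 1827.4 + S6.
water balance: 438.3 + 0.900·S6 = 0.445·(1827.4 + S6)
(0.900 − 0.445)·S6 = 0.445×1827.4 − 438.3 = 374.89
S6 = 374.89 / 0.455 = 823.93 kg/s

823.9 kg/s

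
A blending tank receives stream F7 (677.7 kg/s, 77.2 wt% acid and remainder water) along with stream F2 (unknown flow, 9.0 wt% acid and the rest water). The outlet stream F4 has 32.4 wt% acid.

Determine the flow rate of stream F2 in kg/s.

Let F2 be the unknown flow. Total out = 677.7 + F2.
acid balance: 523.18 + 0.090·F2 = 0.324·(677.7 + F2)
(0.090 − 0.324)·F2 = 0.324×677.7 − 523.18 = -303.61
F2 = -303.61 / -0.234 = 1297.5 kg/s

1297 kg/s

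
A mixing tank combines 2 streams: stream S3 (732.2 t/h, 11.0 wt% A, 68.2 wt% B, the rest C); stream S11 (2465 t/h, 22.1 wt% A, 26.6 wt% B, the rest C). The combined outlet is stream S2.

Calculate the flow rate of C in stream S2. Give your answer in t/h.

C out = C in = 732.2×0.208 + 2465×0.513 = 1416.8 t/h.

1417 t/h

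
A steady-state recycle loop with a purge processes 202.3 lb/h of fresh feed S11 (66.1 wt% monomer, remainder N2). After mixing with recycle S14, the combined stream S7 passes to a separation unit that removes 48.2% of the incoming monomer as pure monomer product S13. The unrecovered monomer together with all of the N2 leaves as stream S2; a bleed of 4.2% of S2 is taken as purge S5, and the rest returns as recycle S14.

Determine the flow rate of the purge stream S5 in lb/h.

N2 enters only via S11 and leaves only via the purge: 202.3×0.339 = 0.042×(N2 in S2), and the separation unit passes all N2, so N2 in S7 = N2 in S2 = 1632.8 lb/h.
monomer in S7: m_A = 202.3×0.661 + (1−0.042)·(1−0.482)·m_A, so m_A = 133.72/0.5038 = 265.45 lb/h.
S2 = (1−0.482)×265.45 + 1632.8 = 1770.4 lb/h.
Purge S5 = 0.042×1770.4 = 74.355 lb/h.

74.35 lb/h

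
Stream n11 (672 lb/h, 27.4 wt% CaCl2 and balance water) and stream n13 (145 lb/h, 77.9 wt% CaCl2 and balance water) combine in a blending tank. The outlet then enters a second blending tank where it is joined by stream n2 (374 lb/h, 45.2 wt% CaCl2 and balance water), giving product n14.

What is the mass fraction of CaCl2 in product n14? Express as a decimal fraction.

Overall, product flow = 1191 lb/h.
CaCl2 in = 672×0.274 + 145×0.779 + 374×0.452 = 466.13 lb/h.
CaCl2 fraction in n14 = 0.391.

0.391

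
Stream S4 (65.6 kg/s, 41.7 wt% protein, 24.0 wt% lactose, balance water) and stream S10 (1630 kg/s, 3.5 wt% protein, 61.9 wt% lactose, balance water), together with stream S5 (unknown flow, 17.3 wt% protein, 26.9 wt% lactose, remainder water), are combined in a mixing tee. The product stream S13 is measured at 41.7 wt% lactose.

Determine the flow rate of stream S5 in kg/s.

Let S5 be the unknown flow. Total out = 1695.6 + S5.
lactose balance: 1024.7 + 0.269·S5 = 0.417·(1695.6 + S5)
(0.269 − 0.417)·S5 = 0.417×1695.6 − 1024.7 = -317.65
S5 = -317.65 / -0.148 = 2146.3 kg/s

2146 kg/s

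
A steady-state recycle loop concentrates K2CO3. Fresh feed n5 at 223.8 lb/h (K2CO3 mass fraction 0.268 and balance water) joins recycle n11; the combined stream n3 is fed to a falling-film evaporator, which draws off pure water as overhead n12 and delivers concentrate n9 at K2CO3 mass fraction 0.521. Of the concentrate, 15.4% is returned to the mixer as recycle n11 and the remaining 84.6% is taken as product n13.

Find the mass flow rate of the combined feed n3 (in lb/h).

Overall K2CO3 balance (none leaves overhead): K2CO3 in fresh feed = K2CO3 in product, i.e. 223.8×0.268 = (1−0.154)·n9·0.521.
n9 = 59.978/(0.521×0.846) = 136.08 lb/h.
Recycle n11 = 0.154×136.08 = 20.956 lb/h.
Combined feed n3 = 223.8 + 20.956 = 244.76 lb/h.

244.8 lb/h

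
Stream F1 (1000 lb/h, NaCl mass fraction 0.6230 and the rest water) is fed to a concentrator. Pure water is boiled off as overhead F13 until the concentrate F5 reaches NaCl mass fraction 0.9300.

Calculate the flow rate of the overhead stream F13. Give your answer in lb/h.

330.1 lb/h

NaCl is conserved: 1000×0.623 = 623 lb/h all reports to the concentrate.
Concentrate = 623/(target fraction) = 669.89 lb/h.
Overhead = 1000 − 669.89 = 330.11 lb/h.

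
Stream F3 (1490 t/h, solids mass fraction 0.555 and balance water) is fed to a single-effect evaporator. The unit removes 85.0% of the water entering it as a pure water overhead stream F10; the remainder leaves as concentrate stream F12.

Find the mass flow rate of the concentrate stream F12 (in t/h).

926.4 t/h

water entering = 1490×0.445 = 663.05 t/h; overhead removed = 0.850×663.05 = 563.59 t/h.
Concentrate = 1490 − 563.59 = 926.41 t/h.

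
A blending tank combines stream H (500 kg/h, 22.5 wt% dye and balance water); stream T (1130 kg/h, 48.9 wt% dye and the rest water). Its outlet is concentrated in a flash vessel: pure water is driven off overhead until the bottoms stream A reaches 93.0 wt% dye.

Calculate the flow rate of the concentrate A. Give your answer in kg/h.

715.1 kg/h

dye entering = 500×0.225 + 1130×0.489 = 665.07 kg/h.
All dye reports to A, so A = 665.07/0.930 = 715.13 kg/h.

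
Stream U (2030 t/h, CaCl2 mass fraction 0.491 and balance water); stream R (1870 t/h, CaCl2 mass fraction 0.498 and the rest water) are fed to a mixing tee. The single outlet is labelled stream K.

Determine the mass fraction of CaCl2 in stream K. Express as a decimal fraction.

Total flow out = 2030 + 1870 = 3900 t/h.
CaCl2 in = 2030×0.491 + 1870×0.498 = 1928 t/h.
CaCl2 mass fraction in K = 1928/3900 = 0.494.

0.494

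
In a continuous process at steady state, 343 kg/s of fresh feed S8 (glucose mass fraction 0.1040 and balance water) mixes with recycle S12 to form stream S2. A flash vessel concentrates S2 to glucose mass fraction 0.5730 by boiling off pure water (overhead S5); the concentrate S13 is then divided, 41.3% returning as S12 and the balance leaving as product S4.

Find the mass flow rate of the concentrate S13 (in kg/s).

Overall glucose balance (none leaves overhead): glucose in fresh feed = glucose in product, i.e. 343×0.104 = (1−0.413)·S13·0.573.
S13 = 35.672/(0.573×0.587) = 106.06 kg/s.

106.1 kg/s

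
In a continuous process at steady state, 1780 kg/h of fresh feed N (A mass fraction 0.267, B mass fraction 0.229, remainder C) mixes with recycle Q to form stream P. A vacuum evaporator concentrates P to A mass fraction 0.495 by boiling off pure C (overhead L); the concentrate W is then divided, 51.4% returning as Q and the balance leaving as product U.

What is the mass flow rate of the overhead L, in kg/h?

819.9 kg/h

Overall A balance (none leaves overhead): A in fresh feed = A in product, i.e. 1780×0.267 = (1−0.514)·W·0.495.
W = 475.26/(0.495×0.486) = 1975.6 kg/h.
Recycle Q = 0.514×1975.6 = 1015.4 kg/h.
Combined feed P = 1780 + 1015.4 = 2795.4 kg/h.
Overhead L = P − W = 2795.4 − 1975.6 = 819.88 kg/h.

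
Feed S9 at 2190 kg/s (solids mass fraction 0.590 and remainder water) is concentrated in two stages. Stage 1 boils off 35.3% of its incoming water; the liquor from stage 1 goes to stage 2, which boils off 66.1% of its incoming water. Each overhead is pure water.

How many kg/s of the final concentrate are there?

water in feed = 2190×0.410 = 897.9 kg/s.
After stage 1: water left = (1−0.353)×897.9 = 580.94; stream total = 1873 kg/s.
After stage 2: water left = (1−0.661)×580.94 = 196.94; final concentrate = 1489 kg/s.

1489 kg/s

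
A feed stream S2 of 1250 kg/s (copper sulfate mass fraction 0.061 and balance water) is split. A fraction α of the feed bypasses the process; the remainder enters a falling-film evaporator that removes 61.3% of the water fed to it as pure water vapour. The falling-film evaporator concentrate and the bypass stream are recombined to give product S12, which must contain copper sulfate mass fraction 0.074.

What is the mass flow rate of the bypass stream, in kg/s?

868.5 kg/s

All 1250×0.061 = 76.25 kg/s of copper sulfate reaches S12, so S12 = 76.25/0.074 = 1030.4 kg/s and vapour = 219.59 kg/s.
The evaporator receives (1−α)·1250 of feed at 0.939 water and removes 0.613 of that water:
0.613×0.939×(1−α)×1250 = 219.59
(1−α) = 219.59/719.51 = 0.3052;  α = 0.6948.
Bypass flow = 0.6948×1250 = 868.5 kg/s.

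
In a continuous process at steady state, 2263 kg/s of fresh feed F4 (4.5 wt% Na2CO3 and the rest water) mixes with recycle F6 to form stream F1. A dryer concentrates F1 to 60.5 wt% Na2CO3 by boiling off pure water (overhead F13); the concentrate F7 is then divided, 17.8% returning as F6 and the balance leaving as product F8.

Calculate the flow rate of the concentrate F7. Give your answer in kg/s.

Overall Na2CO3 balance (none leaves overhead): Na2CO3 in fresh feed = Na2CO3 in product, i.e. 2263×0.045 = (1−0.178)·F7·0.605.
F7 = 101.83/(0.605×0.822) = 204.77 kg/s.

204.8 kg/s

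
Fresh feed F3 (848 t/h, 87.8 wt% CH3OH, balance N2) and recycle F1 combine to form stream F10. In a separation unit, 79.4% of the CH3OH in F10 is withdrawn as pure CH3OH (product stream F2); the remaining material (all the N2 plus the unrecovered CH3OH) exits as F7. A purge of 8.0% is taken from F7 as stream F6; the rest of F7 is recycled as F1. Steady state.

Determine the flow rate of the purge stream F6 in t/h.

118.6 t/h

N2 enters only via F3 and leaves only via the purge: 848×0.122 = 0.080×(N2 in F7), and the separation unit passes all N2, so N2 in F10 = N2 in F7 = 1293.2 t/h.
CH3OH in F10: m_A = 848×0.878 + (1−0.080)·(1−0.794)·m_A, so m_A = 744.54/0.8105 = 918.65 t/h.
F7 = (1−0.794)×918.65 + 1293.2 = 1482.4 t/h.
Purge F6 = 0.080×1482.4 = 118.6 t/h.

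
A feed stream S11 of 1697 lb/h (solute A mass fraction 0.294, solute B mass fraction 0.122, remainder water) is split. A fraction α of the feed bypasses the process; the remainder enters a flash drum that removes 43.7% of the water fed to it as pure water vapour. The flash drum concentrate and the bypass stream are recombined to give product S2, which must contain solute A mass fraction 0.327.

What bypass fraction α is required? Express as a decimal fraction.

0.605

All 1697×0.294 = 498.92 lb/h of solute A reaches S2, so S2 = 498.92/0.327 = 1525.7 lb/h and vapour = 171.26 lb/h.
The evaporator receives (1−α)·1697 of feed at 0.584 water and removes 0.437 of that water:
0.437×0.584×(1−α)×1697 = 171.26
(1−α) = 171.26/433.09 = 0.3954;  α = 0.6046.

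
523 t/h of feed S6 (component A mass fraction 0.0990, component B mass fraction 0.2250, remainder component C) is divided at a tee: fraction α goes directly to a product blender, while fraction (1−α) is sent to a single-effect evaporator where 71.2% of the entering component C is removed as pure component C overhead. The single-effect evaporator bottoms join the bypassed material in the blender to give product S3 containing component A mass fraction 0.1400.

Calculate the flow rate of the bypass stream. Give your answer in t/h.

All 523×0.099 = 51.777 t/h of component A reaches S3, so S3 = 51.777/0.140 = 369.84 t/h and vapour = 153.16 t/h.
The evaporator receives (1−α)·523 of feed at 0.676 component C and removes 0.712 of that component C:
0.712×0.676×(1−α)×523 = 153.16
(1−α) = 153.16/251.73 = 0.6085;  α = 0.3915.
Bypass flow = 0.3915×523 = 204.78 t/h.

204.8 t/h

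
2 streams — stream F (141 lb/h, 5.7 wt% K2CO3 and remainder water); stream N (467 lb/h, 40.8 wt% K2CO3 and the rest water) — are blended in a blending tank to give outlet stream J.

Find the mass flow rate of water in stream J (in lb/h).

water out = water in = 141×0.943 + 467×0.592 = 409.43 lb/h.

409.4 lb/h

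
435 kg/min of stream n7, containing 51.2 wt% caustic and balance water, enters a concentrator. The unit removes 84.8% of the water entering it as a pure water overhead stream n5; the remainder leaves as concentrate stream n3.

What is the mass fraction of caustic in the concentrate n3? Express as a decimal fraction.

0.8735

caustic is not removed: 435×0.512 = 222.72 kg/min of caustic enters n3.
water entering = 435×0.488 = 212.28 kg/min; overhead removed = 0.848×212.28 = 180.01 kg/min.
Concentrate = 435 − 180.01 = 254.99 kg/min.
Mass fraction = 222.72/254.99 = 0.8735.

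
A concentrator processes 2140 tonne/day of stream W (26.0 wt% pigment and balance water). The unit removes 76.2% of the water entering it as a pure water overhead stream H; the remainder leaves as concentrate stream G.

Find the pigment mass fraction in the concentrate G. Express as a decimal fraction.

pigment is not removed: 2140×0.260 = 556.4 tonne/day of pigment enters G.
water entering = 2140×0.740 = 1583.6 tonne/day; overhead removed = 0.762×1583.6 = 1206.7 tonne/day.
Concentrate = 2140 − 1206.7 = 933.3 tonne/day.
Mass fraction = 556.4/933.3 = 0.5962.

0.5962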